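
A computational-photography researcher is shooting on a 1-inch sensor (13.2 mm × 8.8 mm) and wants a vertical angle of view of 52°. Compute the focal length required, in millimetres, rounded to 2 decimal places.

9.02 mm

From α = 2·arctan(h/2f) we get f = h / (2·tan(α/2)).
With h = 8.8 mm and α/2 = 26°, tan(α/2) ≈ 0.48773, so f ≈ 8.8 / 0.97547 ≈ 9.0213 mm.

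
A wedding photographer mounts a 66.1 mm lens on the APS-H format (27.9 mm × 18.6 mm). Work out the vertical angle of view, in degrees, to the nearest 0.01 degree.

16.02°

Angle of view α = 2·arctan(h/2f) with h = 18.6 mm and f = 66.1 mm.
h/2f = 0.14070; arctan(0.14070) ≈ 8.0087°, so α ≈ 16.0174°.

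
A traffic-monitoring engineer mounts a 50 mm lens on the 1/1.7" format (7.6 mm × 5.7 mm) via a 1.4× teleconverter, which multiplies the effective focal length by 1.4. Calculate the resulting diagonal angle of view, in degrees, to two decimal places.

Effective focal length f = 50 × 1.4 = 70 mm.
Sensor diagonal = √(7.6² + 5.7²) = √90.2500 ≈ 9.5000 mm.
α = 2·arctan(9.500 / (2 × 70)) = 2·arctan(0.06786) ≈ 7.7640°.

7.76°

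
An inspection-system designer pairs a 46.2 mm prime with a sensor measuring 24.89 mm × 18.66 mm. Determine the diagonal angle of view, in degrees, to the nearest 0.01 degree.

Sensor diagonal = √(24.89² + 18.66²) = √967.7077 ≈ 31.1080 mm.
Angle of view α = 2·arctan(d/2f) with d = 31.1080 mm and f = 46.2 mm.
d/2f = 0.33667; arctan(0.33667) ≈ 18.6067°, so α ≈ 37.2133°.

37.21°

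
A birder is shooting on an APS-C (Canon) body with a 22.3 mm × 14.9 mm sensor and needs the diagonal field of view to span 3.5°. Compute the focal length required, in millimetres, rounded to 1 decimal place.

Sensor diagonal = √(22.3² + 14.9²) = √719.3000 ≈ 26.8198 mm.
From α = 2·arctan(d/2f) we get f = d / (2·tan(α/2)).
With d = 26.8198 mm and α/2 = 1.75°, tan(α/2) ≈ 0.03055, so f ≈ 26.8198 / 0.06111 ≈ 438.9091 mm.

438.9 mm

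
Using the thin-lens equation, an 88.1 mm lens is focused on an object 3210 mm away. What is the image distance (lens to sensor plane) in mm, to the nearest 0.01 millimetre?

1/dᵢ = 1/f − 1/dₒ = 1/88.1 − 1/3210 = 0.0110392 mm⁻¹.
dᵢ = 1/0.0110392 ≈ 90.5862 mm.

90.59 mm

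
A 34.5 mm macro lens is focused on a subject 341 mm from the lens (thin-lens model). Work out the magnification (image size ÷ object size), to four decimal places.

0.1126×

Thin lens: 1/f = 1/dₒ + 1/dᵢ → 1/dᵢ = 1/34.5 − 1/341 = 0.0260530 mm⁻¹, so dᵢ ≈ 38.3834 mm.
Magnification m = dᵢ/dₒ = 38.3834/341 ≈ 0.11256.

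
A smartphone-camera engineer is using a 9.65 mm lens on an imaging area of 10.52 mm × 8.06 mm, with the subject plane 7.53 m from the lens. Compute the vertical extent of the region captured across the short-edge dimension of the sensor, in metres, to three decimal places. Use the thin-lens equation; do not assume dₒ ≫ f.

dₒ: 7.53 m = 7530 mm.
Similar triangles through the lens centre give W/dₒ = h/dᵢ; with 1/f = 1/dₒ + 1/dᵢ this gives W = h·(dₒ − f)/f.
W = 8.06 mm × (7530 − 9.65) / 9.65 = 8.06 × 779.3109 ≈ 6281.246 mm = 6.28125 m.

6.281 m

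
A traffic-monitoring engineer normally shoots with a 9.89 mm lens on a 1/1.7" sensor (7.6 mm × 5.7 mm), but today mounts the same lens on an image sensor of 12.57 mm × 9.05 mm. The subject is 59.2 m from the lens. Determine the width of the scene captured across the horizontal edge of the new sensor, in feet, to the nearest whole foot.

247 ft

The focal length stays 9.89 mm; the relevant sensor dimension is now w = 12.57 mm. Object distance dₒ = 59.2 m = 59200 mm.
Thin-lens field width W = w·(dₒ − f)/f = 12.57 × (59200 − 9.89)/9.89 ≈ 75229.493 mm = 75229.493/304.8 ft = 246.816 ft.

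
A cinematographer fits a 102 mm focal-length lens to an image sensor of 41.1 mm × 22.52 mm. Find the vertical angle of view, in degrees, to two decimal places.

Angle of view α = 2·arctan(h/2f) with h = 22.52 mm and f = 102 mm.
h/2f = 0.11039; arctan(0.11039) ≈ 6.2995°, so α ≈ 12.5990°.

12.60°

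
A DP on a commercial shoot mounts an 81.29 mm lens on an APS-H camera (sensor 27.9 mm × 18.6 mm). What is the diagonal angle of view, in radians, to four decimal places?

0.4068 rad

Sensor diagonal = √(27.9² + 18.6²) = √1124.3700 ≈ 33.5316 mm.
Angle of view α = 2·arctan(d/2f) with d = 33.5316 mm and f = 81.29 mm.
d/2f = 0.20625; arctan(0.20625) ≈ 0.2034 rad, so α ≈ 0.4068 rad.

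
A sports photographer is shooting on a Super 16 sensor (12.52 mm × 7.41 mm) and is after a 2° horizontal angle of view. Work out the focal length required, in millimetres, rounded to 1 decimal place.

From α = 2·arctan(w/2f) we get f = w / (2·tan(α/2)).
With w = 12.52 mm and α/2 = 1°, tan(α/2) ≈ 0.01746, so f ≈ 12.52 / 0.03491 ≈ 358.6352 mm.

358.6 mm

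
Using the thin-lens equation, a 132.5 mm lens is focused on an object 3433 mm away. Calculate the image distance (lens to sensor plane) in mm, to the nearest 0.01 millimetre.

137.82 mm

1/dᵢ = 1/f − 1/dₒ = 1/132.5 − 1/3433 = 0.0072559 mm⁻¹.
dᵢ = 1/0.0072559 ≈ 137.8193 mm.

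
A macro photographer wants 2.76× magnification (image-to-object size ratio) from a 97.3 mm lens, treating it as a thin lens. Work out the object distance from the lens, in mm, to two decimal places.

132.55 mm

With m = dᵢ/dₒ and 1/f = 1/dₒ + 1/dᵢ, substituting dᵢ = m·dₒ gives 1/f = (1 + 1/m)/dₒ, hence dₒ = f·(1 + 1/m).
dₒ = 97.3 × (1 + 1/2.76) = 97.3 × 1.36232 ≈ 132.554 mm.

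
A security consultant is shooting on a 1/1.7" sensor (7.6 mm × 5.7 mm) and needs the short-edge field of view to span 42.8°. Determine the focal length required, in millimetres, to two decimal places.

From α = 2·arctan(h/2f) we get f = h / (2·tan(α/2)).
With h = 5.7 mm and α/2 = 21.4°, tan(α/2) ≈ 0.39190, so f ≈ 5.7 / 0.78379 ≈ 7.2723 mm.

7.27 mm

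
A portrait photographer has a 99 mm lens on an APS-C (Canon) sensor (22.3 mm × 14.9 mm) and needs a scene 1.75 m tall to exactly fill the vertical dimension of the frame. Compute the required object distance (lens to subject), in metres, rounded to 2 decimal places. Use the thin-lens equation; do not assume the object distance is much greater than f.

11.73 m

W: 1.75 m = 1750 mm.
Magnification m = h/W = dᵢ/dₒ; combined with 1/f = 1/dₒ + 1/dᵢ this gives dₒ = f·(1 + W/h).
dₒ = 99 mm × (1 + 1750/14.9) = 99 × 118.4497 ≈ 11726.517 mm = 11.7265 m.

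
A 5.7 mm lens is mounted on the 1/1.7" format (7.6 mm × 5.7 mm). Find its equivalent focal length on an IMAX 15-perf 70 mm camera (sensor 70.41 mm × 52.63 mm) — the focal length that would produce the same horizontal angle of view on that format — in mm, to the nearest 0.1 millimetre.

Equal angle of view means equal width/f ratio, so f₂ = f₁ · (width₂/width₁) = 5.7 × 70.41/7.6.
f₂ = 5.7 × 9.26447 ≈ 52.808 mm.

52.8 mm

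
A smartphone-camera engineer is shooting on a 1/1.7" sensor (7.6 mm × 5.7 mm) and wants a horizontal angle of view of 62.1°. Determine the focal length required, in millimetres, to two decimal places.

6.31 mm

From α = 2·arctan(w/2f) we get f = w / (2·tan(α/2)).
With w = 7.6 mm and α/2 = 31.05°, tan(α/2) ≈ 0.60205, so f ≈ 7.6 / 1.20410 ≈ 6.3118 mm.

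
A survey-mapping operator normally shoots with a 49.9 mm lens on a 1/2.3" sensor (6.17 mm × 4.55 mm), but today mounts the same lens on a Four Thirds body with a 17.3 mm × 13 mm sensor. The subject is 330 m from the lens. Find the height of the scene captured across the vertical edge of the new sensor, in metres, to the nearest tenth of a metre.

The focal length stays 49.9 mm; the relevant sensor dimension is now h = 13 mm. Object distance dₒ = 330 m = 330000 mm.
Thin-lens field height W = h·(dₒ − f)/f = 13 × (330000 − 49.9)/49.9 ≈ 85958.944 mm = 85.9589 m.

86.0 m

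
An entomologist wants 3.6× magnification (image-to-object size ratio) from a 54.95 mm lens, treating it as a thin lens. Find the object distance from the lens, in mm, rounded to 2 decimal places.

70.21 mm

With m = dᵢ/dₒ and 1/f = 1/dₒ + 1/dᵢ, substituting dᵢ = m·dₒ gives 1/f = (1 + 1/m)/dₒ, hence dₒ = f·(1 + 1/m).
dₒ = 54.95 × (1 + 1/3.6) = 54.95 × 1.27778 ≈ 70.214 mm.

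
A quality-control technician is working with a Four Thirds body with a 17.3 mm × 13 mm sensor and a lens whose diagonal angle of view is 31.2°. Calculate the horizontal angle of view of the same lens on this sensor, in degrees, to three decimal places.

Sensor diagonal = √(17.3² + 13²) = √468.2900 ≈ 21.6400 mm.
From the diagonal AOV: f = 21.6400 / (2·tan(15.6°)) = 21.6400 / 0.55841 ≈ 38.7529 mm.
Horizontal AOV = 2·arctan(17.3 / (2 × 38.7529)) = 2·arctan(0.22321) ≈ 25.1654°.

25.165°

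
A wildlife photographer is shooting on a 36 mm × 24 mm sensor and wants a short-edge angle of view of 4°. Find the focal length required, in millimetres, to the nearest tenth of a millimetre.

From α = 2·arctan(h/2f) we get f = h / (2·tan(α/2)).
With h = 24 mm and α/2 = 2°, tan(α/2) ≈ 0.03492, so f ≈ 24 / 0.06984 ≈ 343.6350 mm.

343.6 mm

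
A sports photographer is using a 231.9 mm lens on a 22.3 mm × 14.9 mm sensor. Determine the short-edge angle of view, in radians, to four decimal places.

0.0642 rad

Angle of view α = 2·arctan(h/2f) with h = 14.9 mm and f = 231.9 mm.
h/2f = 0.03213; arctan(0.03213) ≈ 0.0321 rad, so α ≈ 0.0642 rad.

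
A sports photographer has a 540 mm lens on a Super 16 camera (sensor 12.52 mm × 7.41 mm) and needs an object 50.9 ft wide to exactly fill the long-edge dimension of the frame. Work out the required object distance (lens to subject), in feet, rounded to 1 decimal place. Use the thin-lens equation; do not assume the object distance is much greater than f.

W: 50.9 ft × 304.8 mm/ft = 15514.32 mm.
Magnification m = w/W = dᵢ/dₒ; combined with 1/f = 1/dₒ + 1/dᵢ this gives dₒ = f·(1 + W/w).
dₒ = 540 mm × (1 + 15514.3/12.52) = 540 × 1240.1629 ≈ 669687.966 mm = 669687.966/304.8 ft = 2197.14 ft.

2197.1 ft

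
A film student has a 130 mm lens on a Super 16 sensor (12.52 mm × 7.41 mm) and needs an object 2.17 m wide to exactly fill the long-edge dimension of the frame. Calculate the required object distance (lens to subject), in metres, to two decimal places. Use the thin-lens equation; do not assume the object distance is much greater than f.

22.66 m

W: 2.17 m = 2170 mm.
Magnification m = w/W = dᵢ/dₒ; combined with 1/f = 1/dₒ + 1/dᵢ this gives dₒ = f·(1 + W/w).
dₒ = 130 mm × (1 + 2170/12.52) = 130 × 174.3227 ≈ 22661.949 mm = 22.6619 m.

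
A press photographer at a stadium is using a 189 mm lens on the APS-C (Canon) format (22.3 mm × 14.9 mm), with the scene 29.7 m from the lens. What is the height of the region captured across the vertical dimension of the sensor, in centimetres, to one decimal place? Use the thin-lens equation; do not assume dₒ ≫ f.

232.7 cm

dₒ: 29.7 m = 29700 mm.
Similar triangles through the lens centre give W/dₒ = h/dᵢ; with 1/f = 1/dₒ + 1/dᵢ this gives W = h·(dₒ − f)/f.
W = 14.9 mm × (29700 − 189) / 189 = 14.9 × 156.1429 ≈ 2326.529 mm = 232.653 cm.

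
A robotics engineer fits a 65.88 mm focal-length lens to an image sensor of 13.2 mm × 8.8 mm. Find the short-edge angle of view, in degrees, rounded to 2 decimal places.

7.64°

Angle of view α = 2·arctan(h/2f) with h = 8.8 mm and f = 65.88 mm.
h/2f = 0.06679; arctan(0.06679) ≈ 3.8210°, so α ≈ 7.6420°.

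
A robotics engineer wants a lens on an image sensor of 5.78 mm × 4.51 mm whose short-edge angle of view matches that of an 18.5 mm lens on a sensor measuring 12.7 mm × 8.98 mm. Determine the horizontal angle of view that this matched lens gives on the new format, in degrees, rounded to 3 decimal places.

Equal short-edge AOV ⇒ f₂ = f₁ · 4.51/8.98 = 18.5 × 0.50223 ≈ 9.2912 mm.
Horizontal AOV on the new format = 2·arctan(5.78 / (2 × 9.2912)) = 2·arctan(0.31105) ≈ 34.5563°.

34.556°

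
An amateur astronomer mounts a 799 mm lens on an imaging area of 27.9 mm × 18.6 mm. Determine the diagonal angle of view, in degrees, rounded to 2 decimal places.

2.40°

Sensor diagonal = √(27.9² + 18.6²) = √1124.3700 ≈ 33.5316 mm.
Angle of view α = 2·arctan(d/2f) with d = 33.5316 mm and f = 799 mm.
d/2f = 0.02098; arctan(0.02098) ≈ 1.2021°, so α ≈ 2.4042°.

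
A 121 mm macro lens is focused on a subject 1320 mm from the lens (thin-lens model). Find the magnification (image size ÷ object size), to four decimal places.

Thin lens: 1/f = 1/dₒ + 1/dᵢ → 1/dᵢ = 1/121 − 1/1320 = 0.0075069 mm⁻¹, so dᵢ ≈ 133.2110 mm.
Magnification m = dᵢ/dₒ = 133.2110/1320 ≈ 0.10092.

0.1009×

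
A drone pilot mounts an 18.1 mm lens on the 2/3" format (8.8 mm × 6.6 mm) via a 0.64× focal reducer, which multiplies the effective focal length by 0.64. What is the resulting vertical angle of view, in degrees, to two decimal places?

31.80°

Effective focal length f = 18.1 × 0.64 = 11.584 mm.
α = 2·arctan(6.6 / (2 × 11.584)) = 2·arctan(0.28488) ≈ 31.8019°.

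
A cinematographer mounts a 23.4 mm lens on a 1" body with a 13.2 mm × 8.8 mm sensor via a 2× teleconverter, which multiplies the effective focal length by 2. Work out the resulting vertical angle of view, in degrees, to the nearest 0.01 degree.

10.74°

Effective focal length f = 23.4 × 2 = 46.8 mm.
α = 2·arctan(8.8 / (2 × 46.8)) = 2·arctan(0.09402) ≈ 10.7420°.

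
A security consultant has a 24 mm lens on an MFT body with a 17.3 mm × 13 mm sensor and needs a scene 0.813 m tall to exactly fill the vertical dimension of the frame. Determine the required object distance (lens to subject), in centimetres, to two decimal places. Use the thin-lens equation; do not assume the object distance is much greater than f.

152.49 cm

W: 0.813 m = 813 mm.
Magnification m = h/W = dᵢ/dₒ; combined with 1/f = 1/dₒ + 1/dᵢ this gives dₒ = f·(1 + W/h).
dₒ = 24 mm × (1 + 813/13) = 24 × 63.5385 ≈ 1524.923 mm = 152.492 cm.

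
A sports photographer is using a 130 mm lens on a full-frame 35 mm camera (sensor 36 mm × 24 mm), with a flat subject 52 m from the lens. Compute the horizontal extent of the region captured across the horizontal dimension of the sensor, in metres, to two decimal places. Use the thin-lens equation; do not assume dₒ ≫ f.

dₒ: 52 m = 52000 mm.
Similar triangles through the lens centre give W/dₒ = w/dᵢ; with 1/f = 1/dₒ + 1/dᵢ this gives W = w·(dₒ − f)/f.
W = 36 mm × (52000 − 130) / 130 = 36 × 399.0000 ≈ 14364.000 mm = 14.364 m.

14.36 m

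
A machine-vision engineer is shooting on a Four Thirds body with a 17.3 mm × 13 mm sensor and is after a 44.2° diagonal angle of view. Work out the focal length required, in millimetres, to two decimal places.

Sensor diagonal = √(17.3² + 13²) = √468.2900 ≈ 21.6400 mm.
From α = 2·arctan(d/2f) we get f = d / (2·tan(α/2)).
With d = 21.6400 mm and α/2 = 22.1°, tan(α/2) ≈ 0.40606, so f ≈ 21.6400 / 0.81212 ≈ 26.6465 mm.

26.65 mm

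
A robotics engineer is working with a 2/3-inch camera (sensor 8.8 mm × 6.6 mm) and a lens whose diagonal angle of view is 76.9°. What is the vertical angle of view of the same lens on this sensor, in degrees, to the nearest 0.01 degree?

50.95°

Sensor diagonal = √(8.8² + 6.6²) = √121.0000 ≈ 11.0000 mm.
From the diagonal AOV: f = 11.0000 / (2·tan(38.45°)) = 11.0000 / 1.58802 ≈ 6.9268 mm.
Vertical AOV = 2·arctan(6.6 / (2 × 6.9268)) = 2·arctan(0.47641) ≈ 50.9469°.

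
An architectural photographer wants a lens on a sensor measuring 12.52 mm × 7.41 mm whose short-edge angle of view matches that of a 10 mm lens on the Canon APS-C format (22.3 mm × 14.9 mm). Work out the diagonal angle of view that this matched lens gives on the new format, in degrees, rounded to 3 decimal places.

111.282°

Equal short-edge AOV ⇒ f₂ = f₁ · 7.41/14.9 = 10 × 0.49732 ≈ 4.9732 mm.
Sensor diagonal = √(12.52² + 7.41²) = √211.6585 ≈ 14.5485 mm.
Diagonal AOV on the new format = 2·arctan(14.5485 / (2 × 4.9732)) = 2·arctan(1.46270) ≈ 111.2818°.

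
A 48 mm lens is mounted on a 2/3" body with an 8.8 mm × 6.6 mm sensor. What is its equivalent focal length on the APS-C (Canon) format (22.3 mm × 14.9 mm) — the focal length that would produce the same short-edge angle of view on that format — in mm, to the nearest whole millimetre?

108 mm

Equal angle of view means equal height/f ratio, so f₂ = f₁ · (height₂/height₁) = 48 × 14.9/6.6.
f₂ = 48 × 2.25758 ≈ 108.364 mm.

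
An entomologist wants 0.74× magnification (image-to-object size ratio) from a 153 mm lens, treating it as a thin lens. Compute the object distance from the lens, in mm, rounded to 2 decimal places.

359.76 mm

With m = dᵢ/dₒ and 1/f = 1/dₒ + 1/dᵢ, substituting dᵢ = m·dₒ gives 1/f = (1 + 1/m)/dₒ, hence dₒ = f·(1 + 1/m).
dₒ = 153 × (1 + 1/0.74) = 153 × 2.35135 ≈ 359.757 mm.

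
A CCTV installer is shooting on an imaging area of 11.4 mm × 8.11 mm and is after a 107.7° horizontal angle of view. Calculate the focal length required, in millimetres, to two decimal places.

4.16 mm

From α = 2·arctan(w/2f) we get f = w / (2·tan(α/2)).
With w = 11.4 mm and α/2 = 53.85°, tan(α/2) ≈ 1.36883, so f ≈ 11.4 / 2.73766 ≈ 4.1641 mm.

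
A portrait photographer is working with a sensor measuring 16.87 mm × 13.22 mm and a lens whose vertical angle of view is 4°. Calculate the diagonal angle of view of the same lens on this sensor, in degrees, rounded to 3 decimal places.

6.481°

From the vertical AOV: f = 13.22 / (2·tan(2°)) = 13.22 / 0.06984 ≈ 189.2856 mm.
Sensor diagonal = √(16.87² + 13.22²) = √459.3653 ≈ 21.4328 mm.
Diagonal AOV = 2·arctan(21.4328 / (2 × 189.2856)) = 2·arctan(0.05661) ≈ 6.4807°.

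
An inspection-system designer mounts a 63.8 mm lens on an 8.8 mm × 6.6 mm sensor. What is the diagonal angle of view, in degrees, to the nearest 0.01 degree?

Sensor diagonal = √(8.8² + 6.6²) = √121.0000 ≈ 11.0000 mm.
Angle of view α = 2·arctan(d/2f) with d = 11.0000 mm and f = 63.8 mm.
d/2f = 0.08621; arctan(0.08621) ≈ 4.9271°, so α ≈ 9.8542°.

9.85°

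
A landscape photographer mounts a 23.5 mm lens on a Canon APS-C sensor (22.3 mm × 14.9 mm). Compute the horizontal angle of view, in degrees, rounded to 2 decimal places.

Angle of view α = 2·arctan(w/2f) with w = 22.3 mm and f = 23.5 mm.
w/2f = 0.47447; arctan(0.47447) ≈ 25.3828°, so α ≈ 50.7657°.

50.77°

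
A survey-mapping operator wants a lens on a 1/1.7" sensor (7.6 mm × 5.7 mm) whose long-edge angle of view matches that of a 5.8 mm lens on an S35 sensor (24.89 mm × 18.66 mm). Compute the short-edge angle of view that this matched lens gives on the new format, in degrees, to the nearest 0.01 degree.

Equal long-edge AOV ⇒ f₂ = f₁ · 7.6/24.89 = 5.8 × 0.30534 ≈ 1.7710 mm.
Short-edge AOV on the new format = 2·arctan(5.7 / (2 × 1.7710)) = 2·arctan(1.60927) ≈ 116.2863°.

116.29°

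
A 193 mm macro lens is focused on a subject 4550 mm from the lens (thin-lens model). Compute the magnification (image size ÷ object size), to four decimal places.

0.0443×

Thin lens: 1/f = 1/dₒ + 1/dᵢ → 1/dᵢ = 1/193 − 1/4550 = 0.0049616 mm⁻¹, so dᵢ ≈ 201.5492 mm.
Magnification m = dᵢ/dₒ = 201.5492/4550 ≈ 0.04430.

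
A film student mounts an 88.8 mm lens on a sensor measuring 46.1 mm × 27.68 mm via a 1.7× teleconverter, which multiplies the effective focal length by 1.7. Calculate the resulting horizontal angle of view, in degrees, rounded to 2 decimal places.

Effective focal length f = 88.8 × 1.7 = 150.96 mm.
α = 2·arctan(46.1 / (2 × 150.96)) = 2·arctan(0.15269) ≈ 17.3628°.

17.36°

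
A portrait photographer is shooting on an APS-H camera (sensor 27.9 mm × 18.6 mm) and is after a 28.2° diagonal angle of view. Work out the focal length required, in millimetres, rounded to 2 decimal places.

66.75 mm

Sensor diagonal = √(27.9² + 18.6²) = √1124.3700 ≈ 33.5316 mm.
From α = 2·arctan(d/2f) we get f = d / (2·tan(α/2)).
With d = 33.5316 mm and α/2 = 14.1°, tan(α/2) ≈ 0.25118, so f ≈ 33.5316 / 0.50237 ≈ 66.7475 mm.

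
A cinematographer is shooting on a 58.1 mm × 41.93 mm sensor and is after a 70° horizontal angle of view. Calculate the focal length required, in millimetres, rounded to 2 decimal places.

41.49 mm

From α = 2·arctan(w/2f) we get f = w / (2·tan(α/2)).
With w = 58.1 mm and α/2 = 35°, tan(α/2) ≈ 0.70021, so f ≈ 58.1 / 1.40042 ≈ 41.4877 mm.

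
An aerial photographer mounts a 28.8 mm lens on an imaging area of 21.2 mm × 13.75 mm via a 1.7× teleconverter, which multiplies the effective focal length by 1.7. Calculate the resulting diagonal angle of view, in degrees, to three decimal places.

28.939°

Effective focal length f = 28.8 × 1.7 = 48.96 mm.
Sensor diagonal = √(21.2² + 13.75²) = √638.5025 ≈ 25.2686 mm.
α = 2·arctan(25.269 / (2 × 48.96)) = 2·arctan(0.25805) ≈ 28.9394°.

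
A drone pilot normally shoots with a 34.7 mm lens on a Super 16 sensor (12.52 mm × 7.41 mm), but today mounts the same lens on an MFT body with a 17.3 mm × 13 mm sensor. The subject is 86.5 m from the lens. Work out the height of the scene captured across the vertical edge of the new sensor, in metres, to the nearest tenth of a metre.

The focal length stays 34.7 mm; the relevant sensor dimension is now h = 13 mm. Object distance dₒ = 86.5 m = 86500 mm.
Thin-lens field height W = h·(dₒ − f)/f = 13 × (86500 − 34.7)/34.7 ≈ 32393.340 mm = 32.3933 m.

32.4 m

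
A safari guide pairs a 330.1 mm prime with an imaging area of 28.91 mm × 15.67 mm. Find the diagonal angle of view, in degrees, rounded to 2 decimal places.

Sensor diagonal = √(28.91² + 15.67²) = √1081.3370 ≈ 32.8837 mm.
Angle of view α = 2·arctan(d/2f) with d = 32.8837 mm and f = 330.1 mm.
d/2f = 0.04981; arctan(0.04981) ≈ 2.8515°, so α ≈ 5.7029°.

5.70°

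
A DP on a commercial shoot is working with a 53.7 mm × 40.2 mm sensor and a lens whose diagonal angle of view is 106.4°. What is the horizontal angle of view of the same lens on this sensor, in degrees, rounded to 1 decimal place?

93.9°

Sensor diagonal = √(53.7² + 40.2²) = √4499.7300 ≈ 67.0800 mm.
From the diagonal AOV: f = 67.0800 / (2·tan(53.2°)) = 67.0800 / 2.67346 ≈ 25.0911 mm.
Horizontal AOV = 2·arctan(53.7 / (2 × 25.0911)) = 2·arctan(1.07010) ≈ 93.8789°.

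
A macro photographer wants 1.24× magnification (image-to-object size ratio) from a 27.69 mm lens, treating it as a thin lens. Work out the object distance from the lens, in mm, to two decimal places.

With m = dᵢ/dₒ and 1/f = 1/dₒ + 1/dᵢ, substituting dᵢ = m·dₒ gives 1/f = (1 + 1/m)/dₒ, hence dₒ = f·(1 + 1/m).
dₒ = 27.69 × (1 + 1/1.24) = 27.69 × 1.80645 ≈ 50.021 mm.

50.02 mm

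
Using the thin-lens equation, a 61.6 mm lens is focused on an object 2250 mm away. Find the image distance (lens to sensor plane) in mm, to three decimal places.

1/dᵢ = 1/f − 1/dₒ = 1/61.6 − 1/2250 = 0.0157893 mm⁻¹.
dᵢ = 1/0.0157893 ≈ 63.3339 mm.

63.334 mm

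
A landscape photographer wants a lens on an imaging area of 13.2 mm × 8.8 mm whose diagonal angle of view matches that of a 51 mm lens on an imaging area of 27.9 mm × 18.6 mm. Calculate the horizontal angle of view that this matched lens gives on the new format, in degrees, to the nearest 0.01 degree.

30.60°

Sensor diagonal = √(27.9² + 18.6²) = √1124.3700 ≈ 33.5316 mm.
Sensor diagonal = √(13.2² + 8.8²) = √251.6800 ≈ 15.8644 mm.
Equal diagonal AOV ⇒ f₂ = f₁ · 15.8644/33.5316 = 51 × 0.47312 ≈ 24.1290 mm.
Horizontal AOV on the new format = 2·arctan(13.2 / (2 × 24.1290)) = 2·arctan(0.27353) ≈ 30.5958°.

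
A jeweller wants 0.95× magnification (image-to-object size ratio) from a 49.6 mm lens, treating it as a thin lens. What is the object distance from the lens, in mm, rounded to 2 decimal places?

With m = dᵢ/dₒ and 1/f = 1/dₒ + 1/dᵢ, substituting dᵢ = m·dₒ gives 1/f = (1 + 1/m)/dₒ, hence dₒ = f·(1 + 1/m).
dₒ = 49.6 × (1 + 1/0.95) = 49.6 × 2.05263 ≈ 101.811 mm.

101.81 mm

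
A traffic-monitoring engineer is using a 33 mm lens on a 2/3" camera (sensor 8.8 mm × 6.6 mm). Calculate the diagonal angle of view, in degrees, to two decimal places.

Sensor diagonal = √(8.8² + 6.6²) = √121.0000 ≈ 11.0000 mm.
Angle of view α = 2·arctan(d/2f) with d = 11.0000 mm and f = 33 mm.
d/2f = 0.16667; arctan(0.16667) ≈ 9.4623°, so α ≈ 18.9246°.

18.92°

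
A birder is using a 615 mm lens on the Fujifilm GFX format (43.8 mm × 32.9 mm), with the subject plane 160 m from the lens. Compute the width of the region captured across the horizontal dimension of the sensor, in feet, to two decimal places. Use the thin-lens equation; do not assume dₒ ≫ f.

dₒ: 160 m = 160000 mm.
Similar triangles through the lens centre give W/dₒ = w/dᵢ; with 1/f = 1/dₒ + 1/dᵢ this gives W = w·(dₒ − f)/f.
W = 43.8 mm × (160000 − 615) / 615 = 43.8 × 259.1626 ≈ 11351.322 mm = 11351.322/304.8 ft = 37.2419 ft.

37.24 ft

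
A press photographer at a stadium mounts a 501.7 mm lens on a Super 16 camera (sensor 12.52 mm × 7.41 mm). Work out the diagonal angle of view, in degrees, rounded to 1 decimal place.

Sensor diagonal = √(12.52² + 7.41²) = √211.6585 ≈ 14.5485 mm.
Angle of view α = 2·arctan(d/2f) with d = 14.5485 mm and f = 501.7 mm.
d/2f = 0.01450; arctan(0.01450) ≈ 0.8307°, so α ≈ 1.6614°.

1.7°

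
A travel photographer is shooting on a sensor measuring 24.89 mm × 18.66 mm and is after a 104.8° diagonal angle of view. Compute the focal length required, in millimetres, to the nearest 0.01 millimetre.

11.98 mm

Sensor diagonal = √(24.89² + 18.66²) = √967.7077 ≈ 31.1080 mm.
From α = 2·arctan(d/2f) we get f = d / (2·tan(α/2)).
With d = 31.1080 mm and α/2 = 52.4°, tan(α/2) ≈ 1.29853, so f ≈ 31.1080 / 2.59705 ≈ 11.9782 mm.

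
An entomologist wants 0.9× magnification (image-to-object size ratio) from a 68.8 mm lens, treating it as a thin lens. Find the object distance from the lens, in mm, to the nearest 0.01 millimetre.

145.24 mm

With m = dᵢ/dₒ and 1/f = 1/dₒ + 1/dᵢ, substituting dᵢ = m·dₒ gives 1/f = (1 + 1/m)/dₒ, hence dₒ = f·(1 + 1/m).
dₒ = 68.8 × (1 + 1/0.9) = 68.8 × 2.11111 ≈ 145.244 mm.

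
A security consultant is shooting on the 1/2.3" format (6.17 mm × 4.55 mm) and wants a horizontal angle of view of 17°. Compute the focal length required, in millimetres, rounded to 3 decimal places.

From α = 2·arctan(w/2f) we get f = w / (2·tan(α/2)).
With w = 6.17 mm and α/2 = 8.5°, tan(α/2) ≈ 0.14945, so f ≈ 6.17 / 0.29890 ≈ 20.6422 mm.

20.642 mm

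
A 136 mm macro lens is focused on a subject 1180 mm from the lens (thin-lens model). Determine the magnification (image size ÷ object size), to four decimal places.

Thin lens: 1/f = 1/dₒ + 1/dᵢ → 1/dᵢ = 1/136 − 1/1180 = 0.0065055 mm⁻¹, so dᵢ ≈ 153.7165 mm.
Magnification m = dᵢ/dₒ = 153.7165/1180 ≈ 0.13027.

0.1303×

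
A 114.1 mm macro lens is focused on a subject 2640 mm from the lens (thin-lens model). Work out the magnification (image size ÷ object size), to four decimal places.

0.0452×

Thin lens: 1/f = 1/dₒ + 1/dᵢ → 1/dᵢ = 1/114.1 − 1/2640 = 0.0083855 mm⁻¹, so dᵢ ≈ 119.2541 mm.
Magnification m = dᵢ/dₒ = 119.2541/2640 ≈ 0.04517.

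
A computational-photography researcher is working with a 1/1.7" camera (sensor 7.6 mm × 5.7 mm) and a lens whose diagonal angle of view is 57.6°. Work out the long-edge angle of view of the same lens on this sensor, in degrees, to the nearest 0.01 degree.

Sensor diagonal = √(7.6² + 5.7²) = √90.2500 ≈ 9.5000 mm.
From the diagonal AOV: f = 9.5000 / (2·tan(28.8°)) = 9.5000 / 1.09951 ≈ 8.6402 mm.
Long-edge AOV = 2·arctan(7.6 / (2 × 8.6402)) = 2·arctan(0.43980) ≈ 47.4801°.

47.48°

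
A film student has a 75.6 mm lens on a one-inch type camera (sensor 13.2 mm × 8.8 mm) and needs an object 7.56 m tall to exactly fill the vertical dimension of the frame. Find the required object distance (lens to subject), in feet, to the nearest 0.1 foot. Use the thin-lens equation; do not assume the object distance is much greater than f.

213.3 ft

W: 7.56 m = 7560 mm.
Magnification m = h/W = dᵢ/dₒ; combined with 1/f = 1/dₒ + 1/dᵢ this gives dₒ = f·(1 + W/h).
dₒ = 75.6 mm × (1 + 7560/8.8) = 75.6 × 860.0909 ≈ 65022.873 mm = 65022.873/304.8 ft = 213.33 ft.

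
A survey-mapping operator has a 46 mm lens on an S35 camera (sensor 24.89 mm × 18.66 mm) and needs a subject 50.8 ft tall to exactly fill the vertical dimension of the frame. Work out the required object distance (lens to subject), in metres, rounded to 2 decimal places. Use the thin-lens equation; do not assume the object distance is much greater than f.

38.22 m

W: 50.8 ft × 304.8 mm/ft = 15483.84 mm.
Magnification m = h/W = dᵢ/dₒ; combined with 1/f = 1/dₒ + 1/dᵢ this gives dₒ = f·(1 + W/h).
dₒ = 46 mm × (1 + 15483.8/18.66) = 46 × 830.7878 ≈ 38216.237 mm = 38.2162 m.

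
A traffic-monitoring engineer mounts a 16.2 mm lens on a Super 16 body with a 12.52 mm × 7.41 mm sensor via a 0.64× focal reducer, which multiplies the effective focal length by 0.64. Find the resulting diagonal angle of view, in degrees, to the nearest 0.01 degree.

Effective focal length f = 16.2 × 0.64 = 10.368 mm.
Sensor diagonal = √(12.52² + 7.41²) = √211.6585 ≈ 14.5485 mm.
α = 2·arctan(14.548 / (2 × 10.368)) = 2·arctan(0.70161) ≈ 70.1074°.

70.11°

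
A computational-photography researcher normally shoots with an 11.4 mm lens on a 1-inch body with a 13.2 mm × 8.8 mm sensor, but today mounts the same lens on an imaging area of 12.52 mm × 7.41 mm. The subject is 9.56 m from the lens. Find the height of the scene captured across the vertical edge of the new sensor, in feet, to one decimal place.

The focal length stays 11.4 mm; the relevant sensor dimension is now h = 7.41 mm. Object distance dₒ = 9.56 m = 9560 mm.
Thin-lens field height W = h·(dₒ − f)/f = 7.41 × (9560 − 11.4)/11.4 ≈ 6206.590 mm = 6206.590/304.8 ft = 20.3628 ft.

20.4 ft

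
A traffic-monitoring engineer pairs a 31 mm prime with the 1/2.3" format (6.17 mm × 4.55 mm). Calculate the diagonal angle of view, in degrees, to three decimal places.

Sensor diagonal = √(6.17² + 4.55²) = √58.7714 ≈ 7.6663 mm.
Angle of view α = 2·arctan(d/2f) with d = 7.6663 mm and f = 31 mm.
d/2f = 0.12365; arctan(0.12365) ≈ 7.0488°, so α ≈ 14.0976°.

14.098°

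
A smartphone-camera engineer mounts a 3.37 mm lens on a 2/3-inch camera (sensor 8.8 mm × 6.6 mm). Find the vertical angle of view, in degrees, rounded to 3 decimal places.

Angle of view α = 2·arctan(h/2f) with h = 6.6 mm and f = 3.37 mm.
h/2f = 0.97923; arctan(0.97923) ≈ 44.3987°, so α ≈ 88.7974°.

88.797°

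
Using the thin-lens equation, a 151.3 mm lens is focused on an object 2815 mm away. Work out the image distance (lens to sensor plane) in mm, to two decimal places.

159.89 mm

1/dᵢ = 1/f − 1/dₒ = 1/151.3 − 1/2815 = 0.0062541 mm⁻¹.
dᵢ = 1/0.0062541 ≈ 159.8939 mm.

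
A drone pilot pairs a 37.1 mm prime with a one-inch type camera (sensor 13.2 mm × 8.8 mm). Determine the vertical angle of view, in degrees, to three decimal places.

Angle of view α = 2·arctan(h/2f) with h = 8.8 mm and f = 37.1 mm.
h/2f = 0.11860; arctan(0.11860) ≈ 6.7636°, so α ≈ 13.5272°.

13.527°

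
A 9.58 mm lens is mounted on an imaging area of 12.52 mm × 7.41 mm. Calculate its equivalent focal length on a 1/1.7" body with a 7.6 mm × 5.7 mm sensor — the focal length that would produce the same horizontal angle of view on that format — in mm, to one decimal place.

Equal angle of view means equal width/f ratio, so f₂ = f₁ · (width₂/width₁) = 9.58 × 7.6/12.52.
f₂ = 9.58 × 0.60703 ≈ 5.815 mm.

5.8 mm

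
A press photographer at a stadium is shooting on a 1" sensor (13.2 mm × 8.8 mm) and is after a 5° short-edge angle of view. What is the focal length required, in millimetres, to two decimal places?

100.78 mm

From α = 2·arctan(h/2f) we get f = h / (2·tan(α/2)).
With h = 8.8 mm and α/2 = 2.5°, tan(α/2) ≈ 0.04366, so f ≈ 8.8 / 0.08732 ≈ 100.7766 mm.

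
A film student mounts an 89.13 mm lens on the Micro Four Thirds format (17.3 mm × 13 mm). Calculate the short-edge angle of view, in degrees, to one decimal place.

Angle of view α = 2·arctan(h/2f) with h = 13 mm and f = 89.13 mm.
h/2f = 0.07293; arctan(0.07293) ≈ 4.1710°, so α ≈ 8.3421°.

8.3°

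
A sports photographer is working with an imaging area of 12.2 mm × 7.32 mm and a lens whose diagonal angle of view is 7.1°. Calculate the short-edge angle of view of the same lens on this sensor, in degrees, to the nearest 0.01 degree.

3.66°

Sensor diagonal = √(12.2² + 7.32²) = √202.4224 ≈ 14.2275 mm.
From the diagonal AOV: f = 14.2275 / (2·tan(3.55°)) = 14.2275 / 0.12408 ≈ 114.6667 mm.
Short-edge AOV = 2·arctan(7.32 / (2 × 114.6667)) = 2·arctan(0.03192) ≈ 3.6564°.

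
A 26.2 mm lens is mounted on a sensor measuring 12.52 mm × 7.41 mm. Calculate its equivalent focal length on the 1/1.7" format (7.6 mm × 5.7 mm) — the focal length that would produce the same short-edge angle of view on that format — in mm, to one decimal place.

20.2 mm

Equal angle of view means equal height/f ratio, so f₂ = f₁ · (height₂/height₁) = 26.2 × 5.7/7.41.
f₂ = 26.2 × 0.76923 ≈ 20.154 mm.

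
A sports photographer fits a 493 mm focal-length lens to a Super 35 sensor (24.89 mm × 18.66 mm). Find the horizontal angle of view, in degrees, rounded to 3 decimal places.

2.892°

Angle of view α = 2·arctan(w/2f) with w = 24.89 mm and f = 493 mm.
w/2f = 0.02524; arctan(0.02524) ≈ 1.4460°, so α ≈ 2.8921°.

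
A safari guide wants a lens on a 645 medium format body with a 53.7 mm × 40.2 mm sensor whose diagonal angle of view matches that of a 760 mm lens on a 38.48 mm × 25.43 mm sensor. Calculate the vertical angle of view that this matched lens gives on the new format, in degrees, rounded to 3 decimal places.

2.084°

Sensor diagonal = √(38.48² + 25.43²) = √2127.3953 ≈ 46.1237 mm.
Sensor diagonal = √(53.7² + 40.2²) = √4499.7300 ≈ 67.0800 mm.
Equal diagonal AOV ⇒ f₂ = f₁ · 67.0800/46.1237 = 760 × 1.45435 ≈ 1105.3065 mm.
Vertical AOV on the new format = 2·arctan(40.2 / (2 × 1105.3065)) = 2·arctan(0.01819) ≈ 2.0836°.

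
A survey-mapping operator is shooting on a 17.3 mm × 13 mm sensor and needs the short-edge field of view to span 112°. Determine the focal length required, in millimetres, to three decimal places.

From α = 2·arctan(h/2f) we get f = h / (2·tan(α/2)).
With h = 13 mm and α/2 = 56°, tan(α/2) ≈ 1.48256, so f ≈ 13 / 2.96512 ≈ 4.3843 mm.

4.384 mm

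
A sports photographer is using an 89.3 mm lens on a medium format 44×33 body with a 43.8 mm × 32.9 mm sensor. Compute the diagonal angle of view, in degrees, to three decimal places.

Sensor diagonal = √(43.8² + 32.9²) = √3000.8500 ≈ 54.7800 mm.
Angle of view α = 2·arctan(d/2f) with d = 54.7800 mm and f = 89.3 mm.
d/2f = 0.30672; arctan(0.30672) ≈ 17.0518°, so α ≈ 34.1035°.

34.104°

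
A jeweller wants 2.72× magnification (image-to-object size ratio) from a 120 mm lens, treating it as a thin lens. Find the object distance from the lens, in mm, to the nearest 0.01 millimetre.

With m = dᵢ/dₒ and 1/f = 1/dₒ + 1/dᵢ, substituting dᵢ = m·dₒ gives 1/f = (1 + 1/m)/dₒ, hence dₒ = f·(1 + 1/m).
dₒ = 120 × (1 + 1/2.72) = 120 × 1.36765 ≈ 164.118 mm.

164.12 mm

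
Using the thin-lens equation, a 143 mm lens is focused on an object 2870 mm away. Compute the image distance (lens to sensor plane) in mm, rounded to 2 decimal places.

1/dᵢ = 1/f − 1/dₒ = 1/143 − 1/2870 = 0.0066446 mm⁻¹.
dᵢ = 1/0.0066446 ≈ 150.4987 mm.

150.50 mm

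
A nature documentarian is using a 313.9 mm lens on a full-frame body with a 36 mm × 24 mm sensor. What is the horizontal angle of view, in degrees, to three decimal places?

6.564°

Angle of view α = 2·arctan(w/2f) with w = 36 mm and f = 313.9 mm.
w/2f = 0.05734; arctan(0.05734) ≈ 3.2819°, so α ≈ 6.5638°.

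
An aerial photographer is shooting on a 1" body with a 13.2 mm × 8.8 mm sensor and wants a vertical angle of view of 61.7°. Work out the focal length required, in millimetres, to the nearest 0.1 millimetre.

From α = 2·arctan(h/2f) we get f = h / (2·tan(α/2)).
With h = 8.8 mm and α/2 = 30.85°, tan(α/2) ≈ 0.59730, so f ≈ 8.8 / 1.19461 ≈ 7.3664 mm.

7.4 mm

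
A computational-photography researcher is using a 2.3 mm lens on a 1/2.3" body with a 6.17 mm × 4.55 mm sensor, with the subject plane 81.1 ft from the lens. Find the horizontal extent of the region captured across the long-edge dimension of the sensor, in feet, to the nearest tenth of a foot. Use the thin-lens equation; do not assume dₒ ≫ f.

dₒ: 81.1 ft × 304.8 mm/ft = 24719.28 mm.
Similar triangles through the lens centre give W/dₒ = w/dᵢ; with 1/f = 1/dₒ + 1/dᵢ this gives W = w·(dₒ − f)/f.
W = 6.17 mm × (24719.3 − 2.3) / 2.3 = 6.17 × 10746.5127 ≈ 66305.983 mm = 66305.983/304.8 ft = 217.539 ft.

217.5 ft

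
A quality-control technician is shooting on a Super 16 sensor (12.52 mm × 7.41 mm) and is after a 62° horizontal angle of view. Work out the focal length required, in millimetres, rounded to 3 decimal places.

10.418 mm

From α = 2·arctan(w/2f) we get f = w / (2·tan(α/2)).
With w = 12.52 mm and α/2 = 31°, tan(α/2) ≈ 0.60086, so f ≈ 12.52 / 1.20172 ≈ 10.4184 mm.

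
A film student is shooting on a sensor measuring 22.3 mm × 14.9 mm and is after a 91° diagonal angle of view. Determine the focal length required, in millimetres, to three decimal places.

Sensor diagonal = √(22.3² + 14.9²) = √719.3000 ≈ 26.8198 mm.
From α = 2·arctan(d/2f) we get f = d / (2·tan(α/2)).
With d = 26.8198 mm and α/2 = 45.5°, tan(α/2) ≈ 1.01761, so f ≈ 26.8198 / 2.03521 ≈ 13.1779 mm.

13.178 mm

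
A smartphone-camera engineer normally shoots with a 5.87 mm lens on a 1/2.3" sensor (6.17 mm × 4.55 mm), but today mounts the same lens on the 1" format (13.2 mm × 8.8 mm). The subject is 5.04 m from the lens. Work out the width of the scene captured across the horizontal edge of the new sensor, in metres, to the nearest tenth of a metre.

The focal length stays 5.87 mm; the relevant sensor dimension is now w = 13.2 mm. Object distance dₒ = 5.04 m = 5040 mm.
Thin-lens field width W = w·(dₒ − f)/f = 13.2 × (5040 − 5.87)/5.87 ≈ 11320.360 mm = 11.3204 m.

11.3 m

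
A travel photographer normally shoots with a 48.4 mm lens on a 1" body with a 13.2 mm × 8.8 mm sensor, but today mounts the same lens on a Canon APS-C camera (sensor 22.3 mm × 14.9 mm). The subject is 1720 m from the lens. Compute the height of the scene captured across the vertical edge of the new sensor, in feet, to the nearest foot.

The focal length stays 48.4 mm; the relevant sensor dimension is now h = 14.9 mm. Object distance dₒ = 1720 m = 1.72e+06 mm.
Thin-lens field height W = h·(dₒ − f)/f = 14.9 × (1.72e+06 − 48.4)/48.4 ≈ 529489.232 mm = 529489.232/304.8 ft = 1737.17 ft.

1737 ft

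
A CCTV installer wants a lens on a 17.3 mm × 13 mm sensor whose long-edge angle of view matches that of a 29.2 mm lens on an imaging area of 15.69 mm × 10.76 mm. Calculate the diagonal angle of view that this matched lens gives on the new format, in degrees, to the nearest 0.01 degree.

37.15°

Equal long-edge AOV ⇒ f₂ = f₁ · 17.3/15.69 = 29.2 × 1.10261 ≈ 32.1963 mm.
Sensor diagonal = √(17.3² + 13²) = √468.2900 ≈ 21.6400 mm.
Diagonal AOV on the new format = 2·arctan(21.6400 / (2 × 32.1963)) = 2·arctan(0.33606) ≈ 37.1512°.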